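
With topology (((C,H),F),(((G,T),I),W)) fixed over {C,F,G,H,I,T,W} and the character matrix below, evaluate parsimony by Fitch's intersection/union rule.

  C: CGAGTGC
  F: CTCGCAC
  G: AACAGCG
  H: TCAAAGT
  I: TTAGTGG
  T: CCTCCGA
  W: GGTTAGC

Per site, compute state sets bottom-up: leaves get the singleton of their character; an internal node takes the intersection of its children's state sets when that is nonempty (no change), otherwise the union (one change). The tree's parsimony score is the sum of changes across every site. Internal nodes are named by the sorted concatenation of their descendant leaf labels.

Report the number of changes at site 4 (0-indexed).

CH@0: {C} ∪ {T} = {C,T} (union, +1)
CFH@0: {C,T} ∩ {C} = {C} (intersection, +0)
GT@0: {A} ∪ {C} = {A,C} (union, +1)
GIT@0: {A,C} ∪ {T} = {A,C,T} (union, +1)
GITW@0: {A,C,T} ∪ {G} = {A,C,G,T} (union, +1)
CFGHITW@0: {C} ∩ {A,C,G,T} = {C} (intersection, +0)
CH@1: {G} ∪ {C} = {C,G} (union, +1)
CFH@1: {C,G} ∪ {T} = {C,G,T} (union, +1)
GT@1: {A} ∪ {C} = {A,C} (union, +1)
GIT@1: {A,C} ∪ {T} = {A,C,T} (union, +1)
GITW@1: {A,C,T} ∪ {G} = {A,C,G,T} (union, +1)
CFGHITW@1: {C,G,T} ∩ {A,C,G,T} = {C,G,T} (intersection, +0)
CH@2: {A} ∩ {A} = {A} (intersection, +0)
CFH@2: {A} ∪ {C} = {A,C} (union, +1)
GT@2: {C} ∪ {T} = {C,T} (union, +1)
GIT@2: {C,T} ∪ {A} = {A,C,T} (union, +1)
GITW@2: {A,C,T} ∩ {T} = {T} (intersection, +0)
CFGHITW@2: {A,C} ∪ {T} = {A,C,T} (union, +1)
CH@3: {G} ∪ {A} = {A,G} (union, +1)
CFH@3: {A,G} ∩ {G} = {G} (intersection, +0)
GT@3: {A} ∪ {C} = {A,C} (union, +1)
GIT@3: {A,C} ∪ {G} = {A,C,G} (union, +1)
GITW@3: {A,C,G} ∪ {T} = {A,C,G,T} (union, +1)
CFGHITW@3: {G} ∩ {A,C,G,T} = {G} (intersection, +0)
CH@4: {T} ∪ {A} = {A,T} (union, +1)
CFH@4: {A,T} ∪ {C} = {A,C,T} (union, +1)
GT@4: {G} ∪ {C} = {C,G} (union, +1)
GIT@4: {C,G} ∪ {T} = {C,G,T} (union, +1)
GITW@4: {C,G,T} ∪ {A} = {A,C,G,T} (union, +1)
CFGHITW@4: {A,C,T} ∩ {A,C,G,T} = {A,C,T} (intersection, +0)
CH@5: {G} ∩ {G} = {G} (intersection, +0)
CFH@5: {G} ∪ {A} = {A,G} (union, +1)
GT@5: {C} ∪ {G} = {C,G} (union, +1)
GIT@5: {C,G} ∩ {G} = {G} (intersection, +0)
GITW@5: {G} ∩ {G} = {G} (intersection, +0)
CFGHITW@5: {A,G} ∩ {G} = {G} (intersection, +0)
CH@6: {C} ∪ {T} = {C,T} (union, +1)
CFH@6: {C,T} ∩ {C} = {C} (intersection, +0)
GT@6: {G} ∪ {A} = {A,G} (union, +1)
GIT@6: {A,G} ∩ {G} = {G} (intersection, +0)
GITW@6: {G} ∪ {C} = {C,G} (union, +1)
CFGHITW@6: {C} ∩ {C,G} = {C} (intersection, +0)
per-site changes: [4, 5, 4, 4, 5, 2, 3]; total = 27

5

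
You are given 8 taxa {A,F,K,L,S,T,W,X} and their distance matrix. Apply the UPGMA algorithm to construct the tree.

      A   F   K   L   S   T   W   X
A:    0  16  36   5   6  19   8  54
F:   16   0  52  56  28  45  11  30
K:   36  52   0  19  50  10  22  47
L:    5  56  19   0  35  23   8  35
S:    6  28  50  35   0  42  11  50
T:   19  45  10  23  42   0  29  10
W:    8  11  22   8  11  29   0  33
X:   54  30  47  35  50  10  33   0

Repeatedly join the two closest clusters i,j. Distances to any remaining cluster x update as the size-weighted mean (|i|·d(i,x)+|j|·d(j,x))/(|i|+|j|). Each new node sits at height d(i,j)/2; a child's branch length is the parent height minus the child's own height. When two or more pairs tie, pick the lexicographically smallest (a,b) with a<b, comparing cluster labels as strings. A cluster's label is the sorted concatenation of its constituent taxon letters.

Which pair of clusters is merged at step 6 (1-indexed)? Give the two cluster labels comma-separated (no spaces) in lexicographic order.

KT,X

iteration 1: select A,L (d=5); attach at lengths (5/2, 5/2); label the merged cluster AL
  updated: d(AL,F)=36, d(AL,K)=55/2, d(AL,S)=41/2, d(AL,T)=21, d(AL,W)=8, d(AL,X)=89/2
iteration 2: select AL,W (d=8); attach at lengths (3/2, 4); label the merged cluster ALW
  updated: d(ALW,F)=83/3, d(ALW,K)=77/3, d(ALW,S)=52/3, d(ALW,T)=71/3, d(ALW,X)=122/3
iteration 3: select K,T (d=10); attach at lengths (5, 5); label the merged cluster KT
  updated: d(ALW,KT)=74/3, d(F,KT)=97/2, d(KT,S)=46, d(KT,X)=57/2
iteration 4: select ALW,S (d=52/3); attach at lengths (14/3, 26/3); label the merged cluster ALSW
  updated: d(ALSW,F)=111/4, d(ALSW,KT)=30, d(ALSW,X)=43
iteration 5: select ALSW,F (d=111/4); attach at lengths (125/24, 111/8); label the merged cluster AFLSW
  updated: d(AFLSW,KT)=337/10, d(AFLSW,X)=202/5
iteration 6: select KT,X (d=57/2); attach at lengths (37/4, 57/4); label the merged cluster KTX
  updated: d(AFLSW,KTX)=539/15
iteration 7: select AFLSW,KTX (d=539/15); attach at lengths (491/120, 223/60); label the merged cluster AFKLSTWX
final tree: (((((A:5/2,L:5/2):3/2,W:4):14/3,S:26/3):125/24,F:111/8):491/120,((K:5,T:5):37/4,X:57/4):223/60)
total length: 3369/40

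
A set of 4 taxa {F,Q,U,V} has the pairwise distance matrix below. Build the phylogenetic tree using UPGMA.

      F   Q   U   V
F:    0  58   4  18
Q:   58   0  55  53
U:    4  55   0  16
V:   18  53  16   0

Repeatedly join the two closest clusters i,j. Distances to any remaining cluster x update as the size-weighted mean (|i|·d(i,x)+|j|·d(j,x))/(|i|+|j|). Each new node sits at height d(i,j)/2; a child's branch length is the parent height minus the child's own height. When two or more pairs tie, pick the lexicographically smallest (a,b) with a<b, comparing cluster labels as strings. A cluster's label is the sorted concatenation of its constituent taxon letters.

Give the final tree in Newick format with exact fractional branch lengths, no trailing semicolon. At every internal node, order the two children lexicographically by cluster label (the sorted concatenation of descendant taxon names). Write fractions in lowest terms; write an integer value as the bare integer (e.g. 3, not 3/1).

iteration 1: select F,U (d=4); attach at lengths (2, 2); label the merged cluster FU
  updated: d(FU,Q)=113/2, d(FU,V)=17
iteration 2: select FU,V (d=17); attach at lengths (13/2, 17/2); label the merged cluster FUV
  updated: d(FUV,Q)=166/3
iteration 3: select FUV,Q (d=166/3); attach at lengths (115/6, 83/3); label the merged cluster FQUV
final tree: (((F:2,U:2):13/2,V:17/2):115/6,Q:83/3)
total length: 395/6

(((F:2,U:2):13/2,V:17/2):115/6,Q:83/3)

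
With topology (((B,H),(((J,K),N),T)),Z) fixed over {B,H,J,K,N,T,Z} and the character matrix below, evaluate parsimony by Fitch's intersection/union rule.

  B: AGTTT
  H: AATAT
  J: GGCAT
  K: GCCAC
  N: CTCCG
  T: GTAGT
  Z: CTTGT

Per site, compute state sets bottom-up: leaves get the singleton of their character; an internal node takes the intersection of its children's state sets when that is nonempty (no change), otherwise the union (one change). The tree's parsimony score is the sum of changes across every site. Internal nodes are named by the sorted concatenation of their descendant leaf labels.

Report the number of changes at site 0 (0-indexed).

3

site 0, node BH: B={A} ∩ H={A} → {A} (+0)
site 0, node JK: J={G} ∩ K={G} → {G} (+0)
site 0, node JKN: JK={G} ∪ N={C} → {C,G} (+1)
site 0, node JKNT: JKN={C,G} ∩ T={G} → {G} (+0)
site 0, node BHJKNT: BH={A} ∪ JKNT={G} → {A,G} (+1)
site 0, node BHJKNTZ: BHJKNT={A,G} ∪ Z={C} → {A,C,G} (+1)
site 1, node BH: B={G} ∪ H={A} → {A,G} (+1)
site 1, node JK: J={G} ∪ K={C} → {C,G} (+1)
site 1, node JKN: JK={C,G} ∪ N={T} → {C,G,T} (+1)
site 1, node JKNT: JKN={C,G,T} ∩ T={T} → {T} (+0)
site 1, node BHJKNT: BH={A,G} ∪ JKNT={T} → {A,G,T} (+1)
site 1, node BHJKNTZ: BHJKNT={A,G,T} ∩ Z={T} → {T} (+0)
site 2, node BH: B={T} ∩ H={T} → {T} (+0)
site 2, node JK: J={C} ∩ K={C} → {C} (+0)
site 2, node JKN: JK={C} ∩ N={C} → {C} (+0)
site 2, node JKNT: JKN={C} ∪ T={A} → {A,C} (+1)
site 2, node BHJKNT: BH={T} ∪ JKNT={A,C} → {A,C,T} (+1)
site 2, node BHJKNTZ: BHJKNT={A,C,T} ∩ Z={T} → {T} (+0)
site 3, node BH: B={T} ∪ H={A} → {A,T} (+1)
site 3, node JK: J={A} ∩ K={A} → {A} (+0)
site 3, node JKN: JK={A} ∪ N={C} → {A,C} (+1)
site 3, node JKNT: JKN={A,C} ∪ T={G} → {A,C,G} (+1)
site 3, node BHJKNT: BH={A,T} ∩ JKNT={A,C,G} → {A} (+0)
site 3, node BHJKNTZ: BHJKNT={A} ∪ Z={G} → {A,G} (+1)
site 4, node BH: B={T} ∩ H={T} → {T} (+0)
site 4, node JK: J={T} ∪ K={C} → {C,T} (+1)
site 4, node JKN: JK={C,T} ∪ N={G} → {C,G,T} (+1)
site 4, node JKNT: JKN={C,G,T} ∩ T={T} → {T} (+0)
site 4, node BHJKNT: BH={T} ∩ JKNT={T} → {T} (+0)
site 4, node BHJKNTZ: BHJKNT={T} ∩ Z={T} → {T} (+0)
per-site changes: [3, 4, 2, 4, 2]; total = 15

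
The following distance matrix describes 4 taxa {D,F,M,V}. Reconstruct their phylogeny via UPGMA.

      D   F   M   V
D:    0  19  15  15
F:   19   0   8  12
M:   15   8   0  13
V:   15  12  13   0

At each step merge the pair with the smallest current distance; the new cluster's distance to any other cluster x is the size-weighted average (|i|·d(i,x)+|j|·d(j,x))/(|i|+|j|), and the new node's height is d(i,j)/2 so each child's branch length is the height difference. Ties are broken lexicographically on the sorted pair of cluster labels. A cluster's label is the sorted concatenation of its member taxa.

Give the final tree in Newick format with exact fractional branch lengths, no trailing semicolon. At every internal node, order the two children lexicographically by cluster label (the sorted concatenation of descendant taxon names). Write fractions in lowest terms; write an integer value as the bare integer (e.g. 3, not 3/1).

(D:49/6,((F:4,M:4):9/4,V:25/4):23/12)

step 1: merge (F,M) at d=8; branch lengths F→4, M→4; new cluster FM
  updated: d(D,FM)=17, d(FM,V)=25/2
step 2: merge (FM,V) at d=25/2; branch lengths FM→9/4, V→25/4; new cluster FMV
  updated: d(D,FMV)=49/3
step 3: merge (D,FMV) at d=49/3; branch lengths D→49/6, FMV→23/12; new cluster DFMV
final tree: (D:49/6,((F:4,M:4):9/4,V:25/4):23/12)
total length: 319/12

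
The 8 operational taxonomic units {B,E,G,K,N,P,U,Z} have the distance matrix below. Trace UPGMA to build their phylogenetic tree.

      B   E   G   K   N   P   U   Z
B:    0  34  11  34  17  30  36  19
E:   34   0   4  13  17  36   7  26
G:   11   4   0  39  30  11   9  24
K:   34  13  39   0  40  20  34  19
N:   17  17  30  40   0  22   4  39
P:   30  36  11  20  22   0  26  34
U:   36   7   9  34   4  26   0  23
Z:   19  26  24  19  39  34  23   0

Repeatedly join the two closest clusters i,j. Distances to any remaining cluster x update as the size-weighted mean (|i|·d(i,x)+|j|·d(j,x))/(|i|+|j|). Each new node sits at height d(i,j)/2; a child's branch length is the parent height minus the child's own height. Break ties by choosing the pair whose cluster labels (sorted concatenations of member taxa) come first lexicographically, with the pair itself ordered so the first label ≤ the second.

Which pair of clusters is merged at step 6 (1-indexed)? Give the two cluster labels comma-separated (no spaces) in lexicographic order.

1. join E+G (d=4) ⇒ EG; edges |E|=2, |G|=2
  updated: d(B,EG)=45/2, d(EG,K)=26, d(EG,N)=47/2, d(EG,P)=47/2, d(EG,U)=8, d(EG,Z)=25
2. join N+U (d=4) ⇒ NU; edges |N|=2, |U|=2
  updated: d(B,NU)=53/2, d(EG,NU)=63/4, d(K,NU)=37, d(NU,P)=24, d(NU,Z)=31
3. join EG+NU (d=63/4) ⇒ EGNU; edges |EG|=47/8, |NU|=47/8
  updated: d(B,EGNU)=49/2, d(EGNU,K)=63/2, d(EGNU,P)=95/4, d(EGNU,Z)=28
4. join B+Z (d=19) ⇒ BZ; edges |B|=19/2, |Z|=19/2
  updated: d(BZ,EGNU)=105/4, d(BZ,K)=53/2, d(BZ,P)=32
5. join K+P (d=20) ⇒ KP; edges |K|=10, |P|=10
  updated: d(BZ,KP)=117/4, d(EGNU,KP)=221/8
6. join BZ+EGNU (d=105/4) ⇒ BEGNUZ; edges |BZ|=29/8, |EGNU|=21/4
  updated: d(BEGNUZ,KP)=169/6
7. join BEGNUZ+KP (d=169/6) ⇒ BEGKNPUZ; edges |BEGNUZ|=23/24, |KP|=49/12
final tree: (((B:19/2,Z:19/2):29/8,((E:2,G:2):47/8,(N:2,U:2):47/8):21/4):23/24,(K:10,P:10):49/12)
total length: 218/3

BZ,EGNU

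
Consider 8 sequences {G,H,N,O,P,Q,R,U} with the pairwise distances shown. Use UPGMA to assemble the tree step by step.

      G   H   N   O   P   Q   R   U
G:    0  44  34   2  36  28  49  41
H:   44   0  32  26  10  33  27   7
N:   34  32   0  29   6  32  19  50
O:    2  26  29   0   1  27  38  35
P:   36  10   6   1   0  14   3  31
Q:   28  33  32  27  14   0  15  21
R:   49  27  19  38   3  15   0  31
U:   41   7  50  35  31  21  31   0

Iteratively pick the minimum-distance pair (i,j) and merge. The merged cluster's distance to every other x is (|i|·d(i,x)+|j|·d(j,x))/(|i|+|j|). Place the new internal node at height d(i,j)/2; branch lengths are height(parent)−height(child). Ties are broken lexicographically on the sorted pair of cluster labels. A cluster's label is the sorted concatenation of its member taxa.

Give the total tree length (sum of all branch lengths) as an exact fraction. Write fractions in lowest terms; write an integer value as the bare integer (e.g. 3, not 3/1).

iteration 1: select O,P (d=1); attach at lengths (1/2, 1/2); label the merged cluster OP
  updated: d(G,OP)=19, d(H,OP)=18, d(N,OP)=35/2, d(OP,Q)=41/2, d(OP,R)=41/2, d(OP,U)=33
iteration 2: select H,U (d=7); attach at lengths (7/2, 7/2); label the merged cluster HU
  updated: d(G,HU)=85/2, d(HU,N)=41, d(HU,OP)=51/2, d(HU,Q)=27, d(HU,R)=29
iteration 3: select Q,R (d=15); attach at lengths (15/2, 15/2); label the merged cluster QR
  updated: d(G,QR)=77/2, d(HU,QR)=28, d(N,QR)=51/2, d(OP,QR)=41/2
iteration 4: select N,OP (d=35/2); attach at lengths (35/4, 33/4); label the merged cluster NOP
  updated: d(G,NOP)=24, d(HU,NOP)=92/3, d(NOP,QR)=133/6
iteration 5: select NOP,QR (d=133/6); attach at lengths (7/3, 43/12); label the merged cluster NOPQR
  updated: d(G,NOPQR)=149/5, d(HU,NOPQR)=148/5
iteration 6: select HU,NOPQR (d=148/5); attach at lengths (113/10, 223/60); label the merged cluster HNOPQRU
  updated: d(G,HNOPQRU)=234/7
iteration 7: select G,HNOPQRU (d=234/7); attach at lengths (117/7, 67/35); label the merged cluster GHNOPQRU
final tree: (G:117/7,((H:7/2,U:7/2):113/10,((N:35/4,(O:1/2,P:1/2):33/4):7/3,(Q:15/2,R:15/2):43/12):223/60):67/35)
total length: 8354/105

8354/105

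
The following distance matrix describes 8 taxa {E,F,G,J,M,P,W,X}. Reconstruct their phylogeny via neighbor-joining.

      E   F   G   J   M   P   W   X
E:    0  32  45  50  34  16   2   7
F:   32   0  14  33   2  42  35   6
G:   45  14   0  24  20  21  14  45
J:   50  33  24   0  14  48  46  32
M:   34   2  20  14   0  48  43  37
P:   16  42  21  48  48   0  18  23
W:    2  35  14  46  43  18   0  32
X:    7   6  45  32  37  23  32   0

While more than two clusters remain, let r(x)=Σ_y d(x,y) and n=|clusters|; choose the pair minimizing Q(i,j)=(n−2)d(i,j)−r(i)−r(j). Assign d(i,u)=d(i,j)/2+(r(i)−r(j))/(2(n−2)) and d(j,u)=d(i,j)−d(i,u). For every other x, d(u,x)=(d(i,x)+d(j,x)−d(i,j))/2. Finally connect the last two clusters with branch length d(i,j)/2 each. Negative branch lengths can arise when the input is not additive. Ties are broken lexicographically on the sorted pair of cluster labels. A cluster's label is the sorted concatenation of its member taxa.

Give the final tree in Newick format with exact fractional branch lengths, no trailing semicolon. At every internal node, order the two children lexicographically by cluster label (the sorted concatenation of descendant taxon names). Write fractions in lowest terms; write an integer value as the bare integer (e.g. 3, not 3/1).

((((((E:2/3,W:4/3):31/5,P:49/5):205/32,X:203/32):719/64,F:1/64):303/64,G:569/64):391/128,(J:205/16,M:19/16):391/128)

step 1: merge (E,W) at d=2, Q=-364; branch lengths E→2/3, W→4/3; new cluster EW
  updated: d(EW,F)=65/2, d(EW,G)=57/2, d(EW,J)=47, d(EW,M)=75/2, d(EW,P)=16, d(EW,X)=37/2
step 2: merge (EW,P) at d=16, Q=-298; branch lengths EW→31/5, P→49/5; new cluster EPW
  updated: d(EPW,F)=117/4, d(EPW,G)=67/4, d(EPW,J)=79/2, d(EPW,M)=139/4, d(EPW,X)=51/4
step 3: merge (EPW,X) at d=51/4, Q=-859/4; branch lengths EPW→205/32, X→203/32; new cluster EPWX
  updated: d(EPWX,F)=45/4, d(EPWX,G)=49/2, d(EPWX,J)=235/8, d(EPWX,M)=59/2
step 4: merge (J,M) at d=14, Q=-991/8; branch lengths J→205/16, M→19/16; new cluster JM
  updated: d(EPWX,JM)=359/16, d(F,JM)=21/2, d(G,JM)=15
step 5: merge (EPWX,F) at d=45/4, Q=-1143/16; branch lengths EPWX→719/64, F→1/64; new cluster EFPWX
  updated: d(EFPWX,G)=109/8, d(EFPWX,JM)=347/32
step 6: merge (EFPWX,G) at d=109/8, Q=-1263/32; branch lengths EFPWX→303/64, G→569/64; new cluster EFGPWX
  updated: d(EFGPWX,JM)=391/64
step 7: merge (EFGPWX,JM) at d=391/64; branch lengths EFGPWX→391/128, JM→391/128; new cluster EFGJMPWX
final tree: ((((((E:2/3,W:4/3):31/5,P:49/5):205/32,X:203/32):719/64,F:1/64):303/64,G:569/64):391/128,(J:205/16,M:19/16):391/128)
total length: 4847/64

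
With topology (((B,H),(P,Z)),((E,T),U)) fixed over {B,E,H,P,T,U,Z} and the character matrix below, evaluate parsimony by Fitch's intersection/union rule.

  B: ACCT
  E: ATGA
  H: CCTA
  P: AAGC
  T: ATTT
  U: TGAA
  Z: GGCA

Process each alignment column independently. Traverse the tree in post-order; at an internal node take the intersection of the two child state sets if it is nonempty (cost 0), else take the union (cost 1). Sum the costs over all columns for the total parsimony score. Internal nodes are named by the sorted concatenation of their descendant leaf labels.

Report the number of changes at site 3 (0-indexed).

BH@0: {A} ∪ {C} = {A,C} (union, +1)
PZ@0: {A} ∪ {G} = {A,G} (union, +1)
BHPZ@0: {A,C} ∩ {A,G} = {A} (intersection, +0)
ET@0: {A} ∩ {A} = {A} (intersection, +0)
ETU@0: {A} ∪ {T} = {A,T} (union, +1)
BEHPTUZ@0: {A} ∩ {A,T} = {A} (intersection, +0)
BH@1: {C} ∩ {C} = {C} (intersection, +0)
PZ@1: {A} ∪ {G} = {A,G} (union, +1)
BHPZ@1: {C} ∪ {A,G} = {A,C,G} (union, +1)
ET@1: {T} ∩ {T} = {T} (intersection, +0)
ETU@1: {T} ∪ {G} = {G,T} (union, +1)
BEHPTUZ@1: {A,C,G} ∩ {G,T} = {G} (intersection, +0)
BH@2: {C} ∪ {T} = {C,T} (union, +1)
PZ@2: {G} ∪ {C} = {C,G} (union, +1)
BHPZ@2: {C,T} ∩ {C,G} = {C} (intersection, +0)
ET@2: {G} ∪ {T} = {G,T} (union, +1)
ETU@2: {G,T} ∪ {A} = {A,G,T} (union, +1)
BEHPTUZ@2: {C} ∪ {A,G,T} = {A,C,G,T} (union, +1)
BH@3: {T} ∪ {A} = {A,T} (union, +1)
PZ@3: {C} ∪ {A} = {A,C} (union, +1)
BHPZ@3: {A,T} ∩ {A,C} = {A} (intersection, +0)
ET@3: {A} ∪ {T} = {A,T} (union, +1)
ETU@3: {A,T} ∩ {A} = {A} (intersection, +0)
BEHPTUZ@3: {A} ∩ {A} = {A} (intersection, +0)
per-site changes: [3, 3, 5, 3]; total = 14

3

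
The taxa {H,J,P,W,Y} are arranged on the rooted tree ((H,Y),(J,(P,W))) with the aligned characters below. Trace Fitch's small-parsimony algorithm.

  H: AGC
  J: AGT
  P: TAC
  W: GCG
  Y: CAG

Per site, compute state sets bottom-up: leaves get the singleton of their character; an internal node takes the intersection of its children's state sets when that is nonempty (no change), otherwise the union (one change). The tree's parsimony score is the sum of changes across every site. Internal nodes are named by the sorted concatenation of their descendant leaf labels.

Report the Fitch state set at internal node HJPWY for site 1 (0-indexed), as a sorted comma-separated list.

HY@0: {A} ∪ {C} = {A,C} (union, +1)
PW@0: {T} ∪ {G} = {G,T} (union, +1)
JPW@0: {A} ∪ {G,T} = {A,G,T} (union, +1)
HJPWY@0: {A,C} ∩ {A,G,T} = {A} (intersection, +0)
HY@1: {G} ∪ {A} = {A,G} (union, +1)
PW@1: {A} ∪ {C} = {A,C} (union, +1)
JPW@1: {G} ∪ {A,C} = {A,C,G} (union, +1)
HJPWY@1: {A,G} ∩ {A,C,G} = {A,G} (intersection, +0)
HY@2: {C} ∪ {G} = {C,G} (union, +1)
PW@2: {C} ∪ {G} = {C,G} (union, +1)
JPW@2: {T} ∪ {C,G} = {C,G,T} (union, +1)
HJPWY@2: {C,G} ∩ {C,G,T} = {C,G} (intersection, +0)
per-site changes: [3, 3, 3]; total = 9

A,G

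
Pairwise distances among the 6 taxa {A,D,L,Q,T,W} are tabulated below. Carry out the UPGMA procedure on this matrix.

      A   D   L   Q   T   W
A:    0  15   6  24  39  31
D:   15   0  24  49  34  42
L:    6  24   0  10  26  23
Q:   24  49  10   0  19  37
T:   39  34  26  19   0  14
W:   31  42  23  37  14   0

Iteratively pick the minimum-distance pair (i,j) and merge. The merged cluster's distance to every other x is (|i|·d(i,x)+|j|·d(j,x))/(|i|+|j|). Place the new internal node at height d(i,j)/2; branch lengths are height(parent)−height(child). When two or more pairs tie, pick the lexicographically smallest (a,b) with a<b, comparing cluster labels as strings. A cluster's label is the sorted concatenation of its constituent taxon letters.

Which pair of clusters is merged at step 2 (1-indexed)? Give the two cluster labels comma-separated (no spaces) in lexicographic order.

iteration 1: select A,L (d=6); attach at lengths (3, 3); label the merged cluster AL
  updated: d(AL,D)=39/2, d(AL,Q)=17, d(AL,T)=65/2, d(AL,W)=27
iteration 2: select T,W (d=14); attach at lengths (7, 7); label the merged cluster TW
  updated: d(AL,TW)=119/4, d(D,TW)=38, d(Q,TW)=28
iteration 3: select AL,Q (d=17); attach at lengths (11/2, 17/2); label the merged cluster ALQ
  updated: d(ALQ,D)=88/3, d(ALQ,TW)=175/6
iteration 4: select ALQ,TW (d=175/6); attach at lengths (73/12, 91/12); label the merged cluster ALQTW
  updated: d(ALQTW,D)=164/5
iteration 5: select ALQTW,D (d=164/5); attach at lengths (109/60, 82/5); label the merged cluster ADLQTW
final tree: ((((A:3,L:3):11/2,Q:17/2):73/12,(T:7,W:7):91/12):109/60,D:82/5)
total length: 3953/60

T,W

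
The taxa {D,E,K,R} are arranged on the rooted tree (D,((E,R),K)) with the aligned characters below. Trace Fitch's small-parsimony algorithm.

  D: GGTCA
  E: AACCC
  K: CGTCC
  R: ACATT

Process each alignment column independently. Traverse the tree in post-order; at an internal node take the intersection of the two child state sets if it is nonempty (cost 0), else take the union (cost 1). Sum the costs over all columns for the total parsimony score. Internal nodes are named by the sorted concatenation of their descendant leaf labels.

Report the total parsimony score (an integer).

9

ER@0: {A} ∩ {A} = {A} (intersection, +0)
EKR@0: {A} ∪ {C} = {A,C} (union, +1)
DEKR@0: {G} ∪ {A,C} = {A,C,G} (union, +1)
ER@1: {A} ∪ {C} = {A,C} (union, +1)
EKR@1: {A,C} ∪ {G} = {A,C,G} (union, +1)
DEKR@1: {G} ∩ {A,C,G} = {G} (intersection, +0)
ER@2: {C} ∪ {A} = {A,C} (union, +1)
EKR@2: {A,C} ∪ {T} = {A,C,T} (union, +1)
DEKR@2: {T} ∩ {A,C,T} = {T} (intersection, +0)
ER@3: {C} ∪ {T} = {C,T} (union, +1)
EKR@3: {C,T} ∩ {C} = {C} (intersection, +0)
DEKR@3: {C} ∩ {C} = {C} (intersection, +0)
ER@4: {C} ∪ {T} = {C,T} (union, +1)
EKR@4: {C,T} ∩ {C} = {C} (intersection, +0)
DEKR@4: {A} ∪ {C} = {A,C} (union, +1)
per-site changes: [2, 2, 2, 1, 2]; total = 9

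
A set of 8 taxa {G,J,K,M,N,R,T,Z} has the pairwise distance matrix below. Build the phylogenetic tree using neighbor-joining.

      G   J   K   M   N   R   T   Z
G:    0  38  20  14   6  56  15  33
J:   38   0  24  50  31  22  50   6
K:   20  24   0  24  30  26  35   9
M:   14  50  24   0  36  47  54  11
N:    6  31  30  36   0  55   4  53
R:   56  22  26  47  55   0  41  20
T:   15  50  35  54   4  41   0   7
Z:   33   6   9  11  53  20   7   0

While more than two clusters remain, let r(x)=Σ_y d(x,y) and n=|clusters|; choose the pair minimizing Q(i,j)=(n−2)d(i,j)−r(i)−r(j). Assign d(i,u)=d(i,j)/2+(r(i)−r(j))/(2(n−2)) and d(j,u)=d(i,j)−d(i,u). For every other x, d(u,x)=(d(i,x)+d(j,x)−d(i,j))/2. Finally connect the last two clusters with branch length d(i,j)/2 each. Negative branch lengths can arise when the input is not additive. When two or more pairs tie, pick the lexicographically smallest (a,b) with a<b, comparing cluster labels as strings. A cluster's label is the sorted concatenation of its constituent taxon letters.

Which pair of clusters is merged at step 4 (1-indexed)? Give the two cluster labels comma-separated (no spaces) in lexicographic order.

GMNT,K

step 1: merge (N,T) at d=4, Q=-397; branch lengths N→11/4, T→5/4; new cluster NT
  updated: d(G,NT)=17/2, d(J,NT)=77/2, d(K,NT)=61/2, d(M,NT)=43, d(NT,R)=46, d(NT,Z)=28
step 2: merge (G,NT) at d=17/2, Q=-643/2; branch lengths G→7/4, NT→27/4; new cluster GNT
  updated: d(GNT,J)=34, d(GNT,K)=21, d(GNT,M)=97/4, d(GNT,R)=187/4, d(GNT,Z)=105/4
step 3: merge (GNT,M) at d=97/4, Q=-423/2; branch lengths GNT→93/8, M→101/8; new cluster GMNT
  updated: d(GMNT,J)=239/8, d(GMNT,K)=83/8, d(GMNT,R)=139/4, d(GMNT,Z)=13/2
step 4: merge (GMNT,K) at d=83/8, Q=-479/4; branch lengths GMNT→173/24, K→19/6; new cluster GKMNT
  updated: d(GKMNT,J)=87/4, d(GKMNT,R)=403/16, d(GKMNT,Z)=41/16
step 5: merge (GKMNT,Z) at d=41/16, Q=-1167/16; branch lengths GKMNT→417/64, Z→-253/64; new cluster GKMNTZ
  updated: d(GKMNTZ,J)=403/32, d(GKMNTZ,R)=341/16
step 6: merge (GKMNTZ,J) at d=403/32, Q=-1789/32; branch lengths GKMNTZ→381/64, J→425/64; new cluster GJKMNTZ
  updated: d(GJKMNTZ,R)=983/64
step 7: merge (GJKMNTZ,R) at d=983/64; branch lengths GJKMNTZ→983/128, R→983/128; new cluster GJKMNRTZ
final tree: ((((((G:7/4,(N:11/4,T:5/4):27/4):93/8,M:101/8):173/24,K:19/6):417/64,Z:-253/64):381/64,J:425/64):983/128,R:983/128)
total length: 4969/64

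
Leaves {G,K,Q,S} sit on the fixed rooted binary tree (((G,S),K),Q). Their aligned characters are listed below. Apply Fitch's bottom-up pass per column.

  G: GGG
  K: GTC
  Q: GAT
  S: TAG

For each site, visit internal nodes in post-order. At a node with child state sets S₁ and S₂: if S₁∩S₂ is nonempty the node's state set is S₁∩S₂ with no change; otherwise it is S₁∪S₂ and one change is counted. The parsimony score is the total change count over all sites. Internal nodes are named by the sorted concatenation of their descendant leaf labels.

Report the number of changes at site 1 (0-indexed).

2

GS@0: {G} ∪ {T} = {G,T} (union, +1)
GKS@0: {G,T} ∩ {G} = {G} (intersection, +0)
GKQS@0: {G} ∩ {G} = {G} (intersection, +0)
GS@1: {G} ∪ {A} = {A,G} (union, +1)
GKS@1: {A,G} ∪ {T} = {A,G,T} (union, +1)
GKQS@1: {A,G,T} ∩ {A} = {A} (intersection, +0)
GS@2: {G} ∩ {G} = {G} (intersection, +0)
GKS@2: {G} ∪ {C} = {C,G} (union, +1)
GKQS@2: {C,G} ∪ {T} = {C,G,T} (union, +1)
per-site changes: [1, 2, 2]; total = 5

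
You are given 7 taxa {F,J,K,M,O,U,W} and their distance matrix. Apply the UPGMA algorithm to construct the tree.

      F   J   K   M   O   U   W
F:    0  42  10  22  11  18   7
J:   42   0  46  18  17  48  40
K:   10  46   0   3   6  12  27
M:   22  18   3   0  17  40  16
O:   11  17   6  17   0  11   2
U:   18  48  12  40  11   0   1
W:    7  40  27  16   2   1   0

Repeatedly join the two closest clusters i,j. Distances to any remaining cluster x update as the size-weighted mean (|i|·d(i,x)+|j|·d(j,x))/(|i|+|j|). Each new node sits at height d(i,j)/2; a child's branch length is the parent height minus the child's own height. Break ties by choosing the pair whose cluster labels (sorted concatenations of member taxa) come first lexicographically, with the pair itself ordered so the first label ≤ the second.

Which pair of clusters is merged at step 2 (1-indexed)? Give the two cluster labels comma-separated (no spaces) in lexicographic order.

1. join U+W (d=1) ⇒ UW; edges |U|=1/2, |W|=1/2
  updated: d(F,UW)=25/2, d(J,UW)=44, d(K,UW)=39/2, d(M,UW)=28, d(O,UW)=13/2
2. join K+M (d=3) ⇒ KM; edges |K|=3/2, |M|=3/2
  updated: d(F,KM)=16, d(J,KM)=32, d(KM,O)=23/2, d(KM,UW)=95/4
3. join O+UW (d=13/2) ⇒ OUW; edges |O|=13/4, |UW|=11/4
  updated: d(F,OUW)=12, d(J,OUW)=35, d(KM,OUW)=59/3
4. join F+OUW (d=12) ⇒ FOUW; edges |F|=6, |OUW|=11/4
  updated: d(FOUW,J)=147/4, d(FOUW,KM)=75/4
5. join FOUW+KM (d=75/4) ⇒ FKMOUW; edges |FOUW|=27/8, |KM|=63/8
  updated: d(FKMOUW,J)=211/6
6. join FKMOUW+J (d=211/6) ⇒ FJKMOUW; edges |FKMOUW|=197/24, |J|=211/12
final tree: (((F:6,(O:13/4,(U:1/2,W:1/2):11/4):11/4):27/8,(K:3/2,M:3/2):63/8):197/24,J:211/12)
total length: 1339/24

K,M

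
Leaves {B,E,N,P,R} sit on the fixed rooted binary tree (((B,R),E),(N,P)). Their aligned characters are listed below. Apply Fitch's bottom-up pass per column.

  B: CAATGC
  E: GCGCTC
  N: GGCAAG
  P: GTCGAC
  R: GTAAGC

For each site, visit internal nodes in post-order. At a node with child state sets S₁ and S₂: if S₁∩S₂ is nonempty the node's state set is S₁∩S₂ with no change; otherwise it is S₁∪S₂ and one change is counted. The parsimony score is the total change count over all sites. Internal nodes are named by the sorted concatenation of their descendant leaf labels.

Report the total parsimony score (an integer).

12

site 0, node BR: B={C} ∪ R={G} → {C,G} (+1)
site 0, node BER: BR={C,G} ∩ E={G} → {G} (+0)
site 0, node NP: N={G} ∩ P={G} → {G} (+0)
site 0, node BENPR: BER={G} ∩ NP={G} → {G} (+0)
site 1, node BR: B={A} ∪ R={T} → {A,T} (+1)
site 1, node BER: BR={A,T} ∪ E={C} → {A,C,T} (+1)
site 1, node NP: N={G} ∪ P={T} → {G,T} (+1)
site 1, node BENPR: BER={A,C,T} ∩ NP={G,T} → {T} (+0)
site 2, node BR: B={A} ∩ R={A} → {A} (+0)
site 2, node BER: BR={A} ∪ E={G} → {A,G} (+1)
site 2, node NP: N={C} ∩ P={C} → {C} (+0)
site 2, node BENPR: BER={A,G} ∪ NP={C} → {A,C,G} (+1)
site 3, node BR: B={T} ∪ R={A} → {A,T} (+1)
site 3, node BER: BR={A,T} ∪ E={C} → {A,C,T} (+1)
site 3, node NP: N={A} ∪ P={G} → {A,G} (+1)
site 3, node BENPR: BER={A,C,T} ∩ NP={A,G} → {A} (+0)
site 4, node BR: B={G} ∩ R={G} → {G} (+0)
site 4, node BER: BR={G} ∪ E={T} → {G,T} (+1)
site 4, node NP: N={A} ∩ P={A} → {A} (+0)
site 4, node BENPR: BER={G,T} ∪ NP={A} → {A,G,T} (+1)
site 5, node BR: B={C} ∩ R={C} → {C} (+0)
site 5, node BER: BR={C} ∩ E={C} → {C} (+0)
site 5, node NP: N={G} ∪ P={C} → {C,G} (+1)
site 5, node BENPR: BER={C} ∩ NP={C,G} → {C} (+0)
per-site changes: [1, 3, 2, 3, 2, 1]; total = 12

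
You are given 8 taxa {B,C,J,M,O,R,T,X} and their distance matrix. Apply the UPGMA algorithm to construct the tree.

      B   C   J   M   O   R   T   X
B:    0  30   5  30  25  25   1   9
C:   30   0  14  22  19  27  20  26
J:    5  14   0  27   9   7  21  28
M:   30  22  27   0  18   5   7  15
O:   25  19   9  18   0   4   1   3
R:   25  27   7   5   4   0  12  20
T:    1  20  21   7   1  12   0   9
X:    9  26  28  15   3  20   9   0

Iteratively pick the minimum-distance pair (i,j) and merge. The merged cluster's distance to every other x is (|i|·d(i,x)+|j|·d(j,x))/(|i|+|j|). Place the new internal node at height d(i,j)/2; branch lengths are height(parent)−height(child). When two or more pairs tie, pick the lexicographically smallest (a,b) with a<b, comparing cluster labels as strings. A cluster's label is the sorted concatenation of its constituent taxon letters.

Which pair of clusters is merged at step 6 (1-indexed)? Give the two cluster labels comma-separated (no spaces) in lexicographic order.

BOTX,MR

1. join B+T (d=1) ⇒ BT; edges |B|=1/2, |T|=1/2
  updated: d(BT,C)=25, d(BT,J)=13, d(BT,M)=37/2, d(BT,O)=13, d(BT,R)=37/2, d(BT,X)=9
2. join O+X (d=3) ⇒ OX; edges |O|=3/2, |X|=3/2
  updated: d(BT,OX)=11, d(C,OX)=45/2, d(J,OX)=37/2, d(M,OX)=33/2, d(OX,R)=12
3. join M+R (d=5) ⇒ MR; edges |M|=5/2, |R|=5/2
  updated: d(BT,MR)=37/2, d(C,MR)=49/2, d(J,MR)=17, d(MR,OX)=57/4
4. join BT+OX (d=11) ⇒ BOTX; edges |BT|=5, |OX|=4
  updated: d(BOTX,C)=95/4, d(BOTX,J)=63/4, d(BOTX,MR)=131/8
5. join C+J (d=14) ⇒ CJ; edges |C|=7, |J|=7
  updated: d(BOTX,CJ)=79/4, d(CJ,MR)=83/4
6. join BOTX+MR (d=131/8) ⇒ BMORTX; edges |BOTX|=43/16, |MR|=91/16
  updated: d(BMORTX,CJ)=241/12
7. join BMORTX+CJ (d=241/12) ⇒ BCJMORTX; edges |BMORTX|=89/48, |CJ|=73/24
final tree: ((((B:1/2,T:1/2):5,(O:3/2,X:3/2):4):43/16,(M:5/2,R:5/2):91/16):89/48,(C:7,J:7):73/24)
total length: 2173/48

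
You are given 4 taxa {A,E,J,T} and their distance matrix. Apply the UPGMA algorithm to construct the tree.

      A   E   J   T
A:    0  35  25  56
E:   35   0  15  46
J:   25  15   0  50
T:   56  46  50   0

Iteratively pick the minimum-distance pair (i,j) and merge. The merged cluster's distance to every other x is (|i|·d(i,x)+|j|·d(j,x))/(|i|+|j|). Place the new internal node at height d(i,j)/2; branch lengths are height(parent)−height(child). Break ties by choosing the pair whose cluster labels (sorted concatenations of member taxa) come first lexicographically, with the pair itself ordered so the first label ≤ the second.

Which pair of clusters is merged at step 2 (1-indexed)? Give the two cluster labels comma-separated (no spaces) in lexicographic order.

iteration 1: select E,J (d=15); attach at lengths (15/2, 15/2); label the merged cluster EJ
  updated: d(A,EJ)=30, d(EJ,T)=48
iteration 2: select A,EJ (d=30); attach at lengths (15, 15/2); label the merged cluster AEJ
  updated: d(AEJ,T)=152/3
iteration 3: select AEJ,T (d=152/3); attach at lengths (31/3, 76/3); label the merged cluster AEJT
final tree: ((A:15,(E:15/2,J:15/2):15/2):31/3,T:76/3)
total length: 439/6

A,EJ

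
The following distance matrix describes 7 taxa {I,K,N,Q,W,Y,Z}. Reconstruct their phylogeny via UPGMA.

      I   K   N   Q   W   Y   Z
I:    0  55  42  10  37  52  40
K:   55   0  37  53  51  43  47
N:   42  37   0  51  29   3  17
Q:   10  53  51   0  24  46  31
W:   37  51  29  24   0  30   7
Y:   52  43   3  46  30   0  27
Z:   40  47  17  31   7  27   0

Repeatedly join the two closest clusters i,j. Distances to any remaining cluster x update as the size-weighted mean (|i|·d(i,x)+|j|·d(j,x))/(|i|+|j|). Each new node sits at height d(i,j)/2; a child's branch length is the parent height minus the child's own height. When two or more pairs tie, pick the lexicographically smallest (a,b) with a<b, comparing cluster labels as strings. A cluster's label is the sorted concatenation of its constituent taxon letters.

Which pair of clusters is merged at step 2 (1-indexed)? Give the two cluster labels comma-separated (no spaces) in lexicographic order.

W,Z

step 1: merge (N,Y) at d=3; branch lengths N→3/2, Y→3/2; new cluster NY
  updated: d(I,NY)=47, d(K,NY)=40, d(NY,Q)=97/2, d(NY,W)=59/2, d(NY,Z)=22
step 2: merge (W,Z) at d=7; branch lengths W→7/2, Z→7/2; new cluster WZ
  updated: d(I,WZ)=77/2, d(K,WZ)=49, d(NY,WZ)=103/4, d(Q,WZ)=55/2
step 3: merge (I,Q) at d=10; branch lengths I→5, Q→5; new cluster IQ
  updated: d(IQ,K)=54, d(IQ,NY)=191/4, d(IQ,WZ)=33
step 4: merge (NY,WZ) at d=103/4; branch lengths NY→91/8, WZ→75/8; new cluster NWYZ
  updated: d(IQ,NWYZ)=323/8, d(K,NWYZ)=89/2
step 5: merge (IQ,NWYZ) at d=323/8; branch lengths IQ→243/16, NWYZ→117/16; new cluster INQWYZ
  updated: d(INQWYZ,K)=143/3
step 6: merge (INQWYZ,K) at d=143/3; branch lengths INQWYZ→175/48, K→143/6; new cluster IKNQWYZ
final tree: (((I:5,Q:5):243/16,((N:3/2,Y:3/2):91/8,(W:7/2,Z:7/2):75/8):117/16):175/48,K:143/6)
total length: 4355/48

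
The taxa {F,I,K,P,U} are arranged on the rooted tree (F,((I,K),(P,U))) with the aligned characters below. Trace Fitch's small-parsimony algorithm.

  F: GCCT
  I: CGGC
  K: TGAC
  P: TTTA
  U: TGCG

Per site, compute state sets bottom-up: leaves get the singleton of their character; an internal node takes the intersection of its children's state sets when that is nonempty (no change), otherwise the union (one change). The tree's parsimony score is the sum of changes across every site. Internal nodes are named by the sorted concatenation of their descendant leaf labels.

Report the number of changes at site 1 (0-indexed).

site 0, node IK: I={C} ∪ K={T} → {C,T} (+1)
site 0, node PU: P={T} ∩ U={T} → {T} (+0)
site 0, node IKPU: IK={C,T} ∩ PU={T} → {T} (+0)
site 0, node FIKPU: F={G} ∪ IKPU={T} → {G,T} (+1)
site 1, node IK: I={G} ∩ K={G} → {G} (+0)
site 1, node PU: P={T} ∪ U={G} → {G,T} (+1)
site 1, node IKPU: IK={G} ∩ PU={G,T} → {G} (+0)
site 1, node FIKPU: F={C} ∪ IKPU={G} → {C,G} (+1)
site 2, node IK: I={G} ∪ K={A} → {A,G} (+1)
site 2, node PU: P={T} ∪ U={C} → {C,T} (+1)
site 2, node IKPU: IK={A,G} ∪ PU={C,T} → {A,C,G,T} (+1)
site 2, node FIKPU: F={C} ∩ IKPU={A,C,G,T} → {C} (+0)
site 3, node IK: I={C} ∩ K={C} → {C} (+0)
site 3, node PU: P={A} ∪ U={G} → {A,G} (+1)
site 3, node IKPU: IK={C} ∪ PU={A,G} → {A,C,G} (+1)
site 3, node FIKPU: F={T} ∪ IKPU={A,C,G} → {A,C,G,T} (+1)
per-site changes: [2, 2, 3, 3]; total = 10

2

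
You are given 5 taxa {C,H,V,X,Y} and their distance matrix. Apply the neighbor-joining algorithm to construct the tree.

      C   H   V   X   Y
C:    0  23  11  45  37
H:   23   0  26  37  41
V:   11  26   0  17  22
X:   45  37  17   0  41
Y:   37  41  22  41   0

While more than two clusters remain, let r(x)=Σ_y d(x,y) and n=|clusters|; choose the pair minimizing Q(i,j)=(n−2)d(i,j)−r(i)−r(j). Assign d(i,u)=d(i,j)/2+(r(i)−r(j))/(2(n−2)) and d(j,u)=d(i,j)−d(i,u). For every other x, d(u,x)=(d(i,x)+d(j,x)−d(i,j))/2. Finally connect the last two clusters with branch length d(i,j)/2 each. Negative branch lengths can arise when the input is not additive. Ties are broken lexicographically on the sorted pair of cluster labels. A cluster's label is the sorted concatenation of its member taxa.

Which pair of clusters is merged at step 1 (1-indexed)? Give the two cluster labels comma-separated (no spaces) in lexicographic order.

step 1: merge (C,H) at d=23, Q=-174; branch lengths C→29/3, H→40/3; new cluster CH
  updated: d(CH,V)=7, d(CH,X)=59/2, d(CH,Y)=55/2
step 2: merge (CH,Y) at d=55/2, Q=-199/2; branch lengths CH→57/8, Y→163/8; new cluster CHY
  updated: d(CHY,V)=3/4, d(CHY,X)=43/2
step 3: merge (CHY,V) at d=3/4, Q=-157/4; branch lengths CHY→21/8, V→-15/8; new cluster CHVY
  updated: d(CHVY,X)=151/8
step 4: merge (CHVY,X) at d=151/8; branch lengths CHVY→151/16, X→151/16; new cluster CHVXY
final tree: ((((C:29/3,H:40/3):57/8,Y:163/8):21/8,V:-15/8):151/16,X:151/16)
total length: 561/8

C,H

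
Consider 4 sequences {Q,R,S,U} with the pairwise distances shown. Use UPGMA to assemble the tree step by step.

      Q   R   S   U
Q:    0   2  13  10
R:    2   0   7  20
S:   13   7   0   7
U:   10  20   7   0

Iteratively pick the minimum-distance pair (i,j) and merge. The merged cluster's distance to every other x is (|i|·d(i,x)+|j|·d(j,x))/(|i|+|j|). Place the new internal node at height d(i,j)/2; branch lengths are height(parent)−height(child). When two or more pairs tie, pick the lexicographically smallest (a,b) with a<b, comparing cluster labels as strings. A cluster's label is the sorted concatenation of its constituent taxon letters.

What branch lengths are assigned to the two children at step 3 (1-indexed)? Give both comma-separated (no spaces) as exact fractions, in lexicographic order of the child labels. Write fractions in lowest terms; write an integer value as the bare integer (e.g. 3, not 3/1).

21/4,11/4

step 1: merge (Q,R) at d=2; branch lengths Q→1, R→1; new cluster QR
  updated: d(QR,S)=10, d(QR,U)=15
step 2: merge (S,U) at d=7; branch lengths S→7/2, U→7/2; new cluster SU
  updated: d(QR,SU)=25/2
step 3: merge (QR,SU) at d=25/2; branch lengths QR→21/4, SU→11/4; new cluster QRSU
final tree: ((Q:1,R:1):21/4,(S:7/2,U:7/2):11/4)
total length: 17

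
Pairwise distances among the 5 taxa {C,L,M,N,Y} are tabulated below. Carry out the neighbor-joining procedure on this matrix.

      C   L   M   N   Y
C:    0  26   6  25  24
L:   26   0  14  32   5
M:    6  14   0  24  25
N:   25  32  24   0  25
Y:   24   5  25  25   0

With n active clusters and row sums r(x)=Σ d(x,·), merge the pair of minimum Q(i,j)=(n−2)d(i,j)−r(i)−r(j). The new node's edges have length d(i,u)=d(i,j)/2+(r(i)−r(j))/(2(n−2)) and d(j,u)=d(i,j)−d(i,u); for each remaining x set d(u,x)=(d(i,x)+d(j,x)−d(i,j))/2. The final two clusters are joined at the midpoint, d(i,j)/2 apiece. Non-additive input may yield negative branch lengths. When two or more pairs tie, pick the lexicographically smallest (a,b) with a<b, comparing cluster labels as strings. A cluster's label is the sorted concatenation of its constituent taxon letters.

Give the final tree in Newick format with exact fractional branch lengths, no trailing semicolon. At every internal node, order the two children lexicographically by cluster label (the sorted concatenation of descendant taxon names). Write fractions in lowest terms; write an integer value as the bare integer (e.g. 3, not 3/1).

iteration 1: select L,Y (d=5, Q=-141); attach at lengths (13/6, 17/6); label the merged cluster LY
  updated: d(C,LY)=45/2, d(LY,M)=17, d(LY,N)=26
iteration 2: select C,M (d=6, Q=-177/2); attach at lengths (37/8, 11/8); label the merged cluster CM
  updated: d(CM,LY)=67/4, d(CM,N)=43/2
iteration 3: select CM,LY (d=67/4, Q=-257/4); attach at lengths (49/8, 85/8); label the merged cluster CLMY
  updated: d(CLMY,N)=123/8
iteration 4: select CLMY,N (d=123/8); attach at lengths (123/16, 123/16); label the merged cluster CLMNY
final tree: (((C:37/8,M:11/8):49/8,(L:13/6,Y:17/6):85/8):123/16,N:123/16)
total length: 345/8

(((C:37/8,M:11/8):49/8,(L:13/6,Y:17/6):85/8):123/16,N:123/16)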